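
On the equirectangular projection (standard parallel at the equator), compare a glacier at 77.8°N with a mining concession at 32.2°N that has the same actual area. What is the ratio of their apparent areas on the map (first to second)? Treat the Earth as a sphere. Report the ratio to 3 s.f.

4.00

For the equirectangular projection with φ₀ = 0 (plate carrée), h = 1 along meridians and k = sec φ along parallels.
Areal scale at 77.8°: h·k = 1.000 × 4.732 = 4.732.
Areal scale at 32.2°: h·k = 1.000 × 1.182 = 1.182.
Ratio = 4.732/1.182 ≈ 4.00.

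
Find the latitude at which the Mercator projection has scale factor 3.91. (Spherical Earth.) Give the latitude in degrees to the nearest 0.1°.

Mercator scale is k = sec φ = 1/cos φ.
1/cos φ = 3.91  ⇒  cos φ = 0.2558  ⇒  φ = arccos(0.2558) ≈ 75.2°.

75.2°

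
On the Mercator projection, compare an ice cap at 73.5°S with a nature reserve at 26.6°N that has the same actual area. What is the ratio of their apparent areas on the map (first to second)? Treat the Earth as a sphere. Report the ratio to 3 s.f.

Mercator areal scale is sec²φ.
At 73.5°: sec²(73.5°) = 1/0.2840² = 12.40.
At 26.6°: sec²(26.6°) = 1/0.8942² = 1.251.
Ratio = 12.40/1.251 = cos²(26.6°)/cos²(73.5°) ≈ 9.91.

9.91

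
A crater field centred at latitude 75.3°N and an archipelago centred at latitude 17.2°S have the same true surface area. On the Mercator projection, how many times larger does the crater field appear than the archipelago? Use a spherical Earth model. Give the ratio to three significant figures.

14.2

Mercator is conformal with k = sec φ, so areal scale = k² = sec²φ.
At 75.3°: sec²(75.3°) = 1/0.2538² = 15.53.
At 17.2°: sec²(17.2°) = 1/0.9553² = 1.096.
Ratio = 15.53/1.096 = cos²(17.2°)/cos²(75.3°) ≈ 14.2.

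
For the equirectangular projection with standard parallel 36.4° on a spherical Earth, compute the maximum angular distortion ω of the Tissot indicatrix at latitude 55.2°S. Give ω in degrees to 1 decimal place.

19.6°

With standard parallel φ₀ = 36.4°, the equirectangular projection gives x = Rλ cos φ₀, y = Rφ, so h = 1 and k = cos 36.4° / cos φ.
At 55.2°: h = 1.000, k = 1.410; principal scales a = 1.410, b = 1.000.
sin(ω/2) = (a − b)/(a + b) = 0.4103/2.410 = 0.1702, so ω = 2 arcsin(0.1702) ≈ 19.6°.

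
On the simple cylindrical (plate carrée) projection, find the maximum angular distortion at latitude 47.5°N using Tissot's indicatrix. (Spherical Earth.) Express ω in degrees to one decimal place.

Plate carrée maps x = Rλ, y = Rφ. The meridian scale is h = 1 and the parallel scale is k = 1/cos φ = sec φ.
At 47.5°: h = 1.000, k = 1.480; principal scales a = 1.480, b = 1.000.
sin(ω/2) = (a − b)/(a + b) = 0.4802/2.480 = 0.1936, so ω = 2 arcsin(0.1936) ≈ 22.3°.

22.3°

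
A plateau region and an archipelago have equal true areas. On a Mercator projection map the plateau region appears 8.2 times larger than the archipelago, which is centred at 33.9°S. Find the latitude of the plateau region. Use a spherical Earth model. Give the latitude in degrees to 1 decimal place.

For equal true areas on Mercator, apparent areas scale as sec²φ, so the ratio is cos²φ₂ / cos²φ₁.
cos²φ₂ / cos²φ₁ = 8.2  ⇒  cos φ₁ = cos 33.9° / √8.2 = 0.8300/2.864 = 0.2899.
φ₁ = arccos(0.2899) ≈ 73.2°.

73.2°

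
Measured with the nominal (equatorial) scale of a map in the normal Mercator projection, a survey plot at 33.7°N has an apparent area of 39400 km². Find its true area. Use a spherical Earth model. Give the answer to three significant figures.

27300 km²

For Mercator, h = k = sec φ (a conformal cylindrical projection has a single point scale, 1/cos φ).
Areal scale = k² = sec²φ = 1/cos²(33.7°) = 1/0.8320² = 1.445.
True area = apparent / (areal scale) = 39400 / 1.445 ≈ 27300 km².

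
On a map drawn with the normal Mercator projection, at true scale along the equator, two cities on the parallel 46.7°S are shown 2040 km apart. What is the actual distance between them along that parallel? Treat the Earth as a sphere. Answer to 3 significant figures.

1400 km

For Mercator, h = k = sec φ (a conformal cylindrical projection has a single point scale, 1/cos φ).
Along the parallel at 46.7°, map distances are exaggerated by k = sec 46.7° = 1.458.
True distance = 2040 / 1.458 = 2040 × cos 46.7° ≈ 1400 km.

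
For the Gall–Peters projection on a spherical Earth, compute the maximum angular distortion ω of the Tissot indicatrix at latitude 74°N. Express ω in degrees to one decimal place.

94.8°

Gall–Peters is a cylindrical equal-area projection with standard parallels at ±45°. A cylindrical equal-area projection with standard parallel φ₀ has meridian scale h = cos φ / cos φ₀ and parallel scale k = cos φ₀ / cos φ (so areas are preserved, h·k = 1).
At 74°: h = 0.3898, k = 2.565; principal scales a = 2.565, b = 0.3898.
sin(ω/2) = (a − b)/(a + b) = 2.176/2.955 = 0.7362, so ω = 2 arcsin(0.7362) ≈ 94.8°.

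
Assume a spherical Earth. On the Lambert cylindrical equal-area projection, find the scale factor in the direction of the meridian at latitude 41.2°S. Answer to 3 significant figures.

The Lambert cylindrical equal-area projection is the cylindrical equal-area projection with its standard parallel at the equator (φ₀ = 0). For cylindrical equal-area with standard parallel φ₀, h = cos φ / cos φ₀ and k = cos φ₀ / cos φ, so h·k = 1.
h = cos 41.2° / cos 0° = 0.7524/1.000 = 0.7524.

0.752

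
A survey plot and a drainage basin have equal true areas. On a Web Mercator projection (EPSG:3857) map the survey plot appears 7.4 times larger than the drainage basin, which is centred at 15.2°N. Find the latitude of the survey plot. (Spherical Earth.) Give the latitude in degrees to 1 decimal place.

69.2°

On Mercator, (apparent₁)/(apparent₂) = sec²φ₁ / sec²φ₂ when true areas are equal.
cos²φ₂ / cos²φ₁ = 7.4  ⇒  cos φ₁ = cos 15.2° / √7.4 = 0.9650/2.720 = 0.3547.
φ₁ = arccos(0.3547) ≈ 69.2°.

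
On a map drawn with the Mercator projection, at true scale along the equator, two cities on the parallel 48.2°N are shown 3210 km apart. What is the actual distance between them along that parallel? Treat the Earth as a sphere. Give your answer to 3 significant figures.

Mercator is conformal, so the point scale is isotropic: h = k = sec φ = 1/cos φ.
Along the parallel at 48.2°, map distances are exaggerated by k = sec 48.2° = 1.500.
True distance = 3210 / 1.500 = 3210 × cos 48.2° ≈ 2140 km.

2140 km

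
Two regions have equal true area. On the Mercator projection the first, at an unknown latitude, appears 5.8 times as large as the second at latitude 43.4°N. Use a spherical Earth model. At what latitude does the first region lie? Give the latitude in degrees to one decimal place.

72.4°

Mercator areal scale is sec²φ, so apparent-area ratio = sec²φ₁ / sec²φ₂ = cos²φ₂ / cos²φ₁.
cos²φ₂ / cos²φ₁ = 5.8  ⇒  cos φ₁ = cos 43.4° / √5.8 = 0.7266/2.408 = 0.3017.
φ₁ = arccos(0.3017) ≈ 72.4°.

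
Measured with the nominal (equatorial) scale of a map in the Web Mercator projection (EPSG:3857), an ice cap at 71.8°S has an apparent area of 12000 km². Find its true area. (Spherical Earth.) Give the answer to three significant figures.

1170 km²

Mercator is conformal, so the point scale is isotropic: h = k = sec φ = 1/cos φ.
Areal scale = k² = sec²φ = 1/cos²(71.8°) = 1/0.3123² = 10.25.
True area = apparent / (areal scale) = 12000 / 10.25 ≈ 1170 km².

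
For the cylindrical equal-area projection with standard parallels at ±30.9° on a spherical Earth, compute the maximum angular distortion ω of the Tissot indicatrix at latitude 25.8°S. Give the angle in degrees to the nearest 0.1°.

For cylindrical equal-area with standard parallel φ₀, h = cos φ / cos φ₀ and k = cos φ₀ / cos φ, so h·k = 1.
At 25.8°: h = 1.049, k = 0.9531; principal scales a = 1.049, b = 0.9531.
sin(ω/2) = (a − b)/(a + b) = 0.09618/2.002 = 0.04803, so ω = 2 arcsin(0.04803) ≈ 5.5°.

5.5°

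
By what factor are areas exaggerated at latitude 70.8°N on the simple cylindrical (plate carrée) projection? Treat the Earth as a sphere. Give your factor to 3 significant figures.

3.04

In the plate carrée (x = Rλ, y = Rφ), meridians are true-scale (h = 1) and parallels are stretched by k = sec φ.
Areal scale = h·k = 1 × sec φ; at 70.8°, h = 1.000, k = 3.041, so h·k = 3.041.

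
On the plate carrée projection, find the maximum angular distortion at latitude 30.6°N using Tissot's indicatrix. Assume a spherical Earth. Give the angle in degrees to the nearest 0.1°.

In the plate carrée (x = Rλ, y = Rφ), meridians are true-scale (h = 1) and parallels are stretched by k = sec φ.
At 30.6°: h = 1.000, k = 1.162; principal scales a = 1.162, b = 1.000.
sin(ω/2) = (a − b)/(a + b) = 0.1618/2.162 = 0.07484, so ω = 2 arcsin(0.07484) ≈ 8.6°.

8.6°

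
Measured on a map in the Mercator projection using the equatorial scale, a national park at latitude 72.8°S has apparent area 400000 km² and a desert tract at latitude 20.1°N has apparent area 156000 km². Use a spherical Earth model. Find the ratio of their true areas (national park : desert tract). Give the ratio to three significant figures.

Since Mercator area scale is 1/cos²φ, the true area equals the apparent area multiplied by cos²φ.
True area of national park: 400000 × cos²(72.8°) = 400000 × 0.08744 = 34980 km².
True area of desert tract: 156000 × cos²(20.1°) = 156000 × 0.8819 = 137600 km².
Ratio = 34980 / 137600 ≈ 0.254.

0.254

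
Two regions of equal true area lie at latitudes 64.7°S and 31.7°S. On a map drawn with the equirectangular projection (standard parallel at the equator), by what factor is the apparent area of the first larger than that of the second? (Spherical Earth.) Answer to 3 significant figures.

Plate carrée maps x = Rλ, y = Rφ. The meridian scale is h = 1 and the parallel scale is k = 1/cos φ = sec φ.
Areal scale at 64.7°: h·k = 1.000 × 2.340 = 2.340.
Areal scale at 31.7°: h·k = 1.000 × 1.175 = 1.175.
Ratio = 2.340/1.175 ≈ 1.99.

1.99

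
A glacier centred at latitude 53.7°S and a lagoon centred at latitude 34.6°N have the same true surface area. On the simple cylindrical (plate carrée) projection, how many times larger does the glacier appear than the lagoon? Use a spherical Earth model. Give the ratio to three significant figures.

For the equirectangular projection with φ₀ = 0 (plate carrée), h = 1 along meridians and k = sec φ along parallels.
Areal scale at 53.7°: h·k = 1.000 × 1.689 = 1.689.
Areal scale at 34.6°: h·k = 1.000 × 1.215 = 1.215.
Ratio = 1.689/1.215 ≈ 1.39.

1.39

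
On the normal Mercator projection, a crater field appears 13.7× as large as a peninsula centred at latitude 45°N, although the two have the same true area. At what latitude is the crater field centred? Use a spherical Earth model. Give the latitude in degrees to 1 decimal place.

Mercator areal scale is sec²φ, so apparent-area ratio = sec²φ₁ / sec²φ₂ = cos²φ₂ / cos²φ₁.
cos²φ₂ / cos²φ₁ = 13.7  ⇒  cos φ₁ = cos 45° / √13.7 = 0.7071/3.701 = 0.1910.
φ₁ = arccos(0.1910) ≈ 79.0°.

79.0°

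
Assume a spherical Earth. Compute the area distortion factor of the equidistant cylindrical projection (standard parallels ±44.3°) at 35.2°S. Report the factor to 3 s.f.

With standard parallel φ₀ = 44.3°, the equirectangular projection gives x = Rλ cos φ₀, y = Rφ, so h = 1 and k = cos 44.3° / cos φ.
Areal scale = h·k = 1 × cos φ₀ / cos φ; at 35.2°, h = 1.000, k = 0.8758, so h·k = 0.8758.

0.876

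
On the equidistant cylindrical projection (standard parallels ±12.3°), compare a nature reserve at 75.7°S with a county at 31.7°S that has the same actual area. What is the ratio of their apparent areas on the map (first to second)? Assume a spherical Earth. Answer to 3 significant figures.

3.44

With standard parallel φ₀ = 12.3°, the equirectangular projection gives x = Rλ cos φ₀, y = Rφ, so h = 1 and k = cos 12.3° / cos φ.
Areal scale at 75.7°: h·k = 1.000 × 3.956 = 3.956.
Areal scale at 31.7°: h·k = 1.000 × 1.148 = 1.148.
Ratio = 3.956/1.148 ≈ 3.44.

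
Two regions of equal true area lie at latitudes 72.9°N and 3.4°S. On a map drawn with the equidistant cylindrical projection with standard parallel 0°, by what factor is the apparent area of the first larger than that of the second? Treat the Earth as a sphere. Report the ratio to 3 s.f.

3.39

In the plate carrée (x = Rλ, y = Rφ), meridians are true-scale (h = 1) and parallels are stretched by k = sec φ.
Areal scale at 72.9°: h·k = 1.000 × 3.401 = 3.401.
Areal scale at 3.4°: h·k = 1.000 × 1.002 = 1.002.
Ratio = 3.401/1.002 ≈ 3.39.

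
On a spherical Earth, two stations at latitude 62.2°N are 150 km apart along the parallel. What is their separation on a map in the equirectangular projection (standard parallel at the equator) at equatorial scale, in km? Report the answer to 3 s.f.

In the plate carrée (x = Rλ, y = Rφ), meridians are true-scale (h = 1) and parallels are stretched by k = sec φ.
Along the parallel, k = sec 62.2° = 1/0.4664 = 2.144.
Map distance = 150 × 2.144 ≈ 322 km.

322 km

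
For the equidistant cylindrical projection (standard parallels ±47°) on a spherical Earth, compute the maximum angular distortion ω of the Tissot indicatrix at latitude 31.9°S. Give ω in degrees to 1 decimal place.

The equidistant cylindrical projection with φ₀ = 47° has h = 1 (meridians true) and k = cos φ₀ / cos φ along parallels.
At 31.9°: h = 1.000, k = 0.8033; principal scales a = 1.000, b = 0.8033.
sin(ω/2) = (a − b)/(a + b) = 0.1967/1.803 = 0.1091, so ω = 2 arcsin(0.1091) ≈ 12.5°.

12.5°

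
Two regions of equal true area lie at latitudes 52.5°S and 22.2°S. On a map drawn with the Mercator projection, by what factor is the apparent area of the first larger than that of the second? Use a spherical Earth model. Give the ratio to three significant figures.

2.31

Mercator is conformal with k = sec φ, so areal scale = k² = sec²φ.
At 52.5°: sec²(52.5°) = 1/0.6088² = 2.698.
At 22.2°: sec²(22.2°) = 1/0.9259² = 1.167.
Ratio = 2.698/1.167 = cos²(22.2°)/cos²(52.5°) ≈ 2.31.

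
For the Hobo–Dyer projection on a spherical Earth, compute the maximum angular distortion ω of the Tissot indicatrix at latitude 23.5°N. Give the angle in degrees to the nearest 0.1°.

The Hobo–Dyer projection is cylindrical equal-area with φ₀ = 37.5°. A cylindrical equal-area projection with standard parallel φ₀ has meridian scale h = cos φ / cos φ₀ and parallel scale k = cos φ₀ / cos φ (so areas are preserved, h·k = 1).
At 23.5°: h = 1.156, k = 0.8651; principal scales a = 1.156, b = 0.8651.
sin(ω/2) = (a − b)/(a + b) = 0.2908/2.021 = 0.1439, so ω = 2 arcsin(0.1439) ≈ 16.5°.

16.5°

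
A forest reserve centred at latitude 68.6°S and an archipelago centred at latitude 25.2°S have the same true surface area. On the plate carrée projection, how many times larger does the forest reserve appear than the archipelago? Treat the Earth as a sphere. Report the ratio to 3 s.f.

2.48

For the equirectangular projection with φ₀ = 0 (plate carrée), h = 1 along meridians and k = sec φ along parallels.
Areal scale at 68.6°: h·k = 1.000 × 2.741 = 2.741.
Areal scale at 25.2°: h·k = 1.000 × 1.105 = 1.105.
Ratio = 2.741/1.105 ≈ 2.48.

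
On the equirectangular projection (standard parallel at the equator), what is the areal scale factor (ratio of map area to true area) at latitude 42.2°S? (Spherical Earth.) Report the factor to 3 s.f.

Plate carrée maps x = Rλ, y = Rφ. The meridian scale is h = 1 and the parallel scale is k = 1/cos φ = sec φ.
Areal scale = h·k = 1 × sec φ; at 42.2°, h = 1.000, k = 1.350, so h·k = 1.350.

1.35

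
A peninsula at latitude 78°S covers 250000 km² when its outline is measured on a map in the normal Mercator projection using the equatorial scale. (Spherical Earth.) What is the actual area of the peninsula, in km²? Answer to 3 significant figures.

For Mercator, h = k = sec φ (a conformal cylindrical projection has a single point scale, 1/cos φ).
Areal scale = k² = sec²φ = 1/cos²(78°) = 1/0.2079² = 23.13.
True area = apparent / (areal scale) = 250000 / 23.13 ≈ 10800 km².

10800 km²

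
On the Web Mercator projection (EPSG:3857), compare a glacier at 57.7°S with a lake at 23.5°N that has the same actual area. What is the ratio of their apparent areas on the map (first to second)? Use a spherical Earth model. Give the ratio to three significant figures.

Mercator areal scale is sec²φ.
At 57.7°: sec²(57.7°) = 1/0.5344² = 3.502.
At 23.5°: sec²(23.5°) = 1/0.9171² = 1.189.
Ratio = 3.502/1.189 = cos²(23.5°)/cos²(57.7°) ≈ 2.95.

2.95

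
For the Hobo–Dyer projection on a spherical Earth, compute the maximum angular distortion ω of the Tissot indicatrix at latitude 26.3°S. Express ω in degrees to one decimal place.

14.0°

The Hobo–Dyer projection is cylindrical equal-area with φ₀ = 37.5°. For cylindrical equal-area with standard parallel φ₀, h = cos φ / cos φ₀ and k = cos φ₀ / cos φ, so h·k = 1.
At 26.3°: h = 1.130, k = 0.8850; principal scales a = 1.130, b = 0.8850.
sin(ω/2) = (a − b)/(a + b) = 0.2450/2.015 = 0.1216, so ω = 2 arcsin(0.1216) ≈ 14.0°.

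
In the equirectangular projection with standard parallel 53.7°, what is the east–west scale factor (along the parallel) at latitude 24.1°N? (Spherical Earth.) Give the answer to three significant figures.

With standard parallel φ₀ = 53.7°, the equirectangular projection gives x = Rλ cos φ₀, y = Rφ, so h = 1 and k = cos 53.7° / cos φ.
k = cos 53.7° / cos 24.1° = 0.5920/0.9128 = 0.6485.

0.649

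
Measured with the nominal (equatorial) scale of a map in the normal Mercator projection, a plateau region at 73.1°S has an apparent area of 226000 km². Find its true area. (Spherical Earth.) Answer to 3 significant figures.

19100 km²

The Mercator projection is conformal; its linear scale factor is the same in every direction and equals sec φ = 1/cos φ.
Areal scale = k² = sec²φ = 1/cos²(73.1°) = 1/0.2907² = 11.83.
True area = apparent / (areal scale) = 226000 / 11.83 ≈ 19100 km².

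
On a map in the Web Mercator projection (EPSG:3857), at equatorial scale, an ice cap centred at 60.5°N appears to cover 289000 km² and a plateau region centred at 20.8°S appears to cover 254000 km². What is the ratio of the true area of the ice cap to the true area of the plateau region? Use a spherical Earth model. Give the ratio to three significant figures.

0.316

Mercator's areal exaggeration is sec²φ; hence true area = (apparent area) · cos²φ.
True area of ice cap: 289000 × cos²(60.5°) = 289000 × 0.2425 = 70080 km².
True area of plateau region: 254000 × cos²(20.8°) = 254000 × 0.8739 = 222000 km².
Ratio = 70080 / 222000 ≈ 0.316.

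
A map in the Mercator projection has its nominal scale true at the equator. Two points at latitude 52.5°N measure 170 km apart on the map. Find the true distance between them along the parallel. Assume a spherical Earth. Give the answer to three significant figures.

103 km

The Mercator projection is conformal; its linear scale factor is the same in every direction and equals sec φ = 1/cos φ.
Along the parallel at 52.5°, map distances are exaggerated by k = sec 52.5° = 1.643.
True distance = 170 / 1.643 = 170 × cos 52.5° ≈ 103 km.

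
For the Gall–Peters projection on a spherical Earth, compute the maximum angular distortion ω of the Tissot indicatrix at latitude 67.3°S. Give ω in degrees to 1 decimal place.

The Gall–Peters projection is cylindrical equal-area with φ₀ = 45°. A cylindrical equal-area projection with standard parallel φ₀ has meridian scale h = cos φ / cos φ₀ and parallel scale k = cos φ₀ / cos φ (so areas are preserved, h·k = 1).
At 67.3°: h = 0.5458, k = 1.832; principal scales a = 1.832, b = 0.5458.
sin(ω/2) = (a − b)/(a + b) = 1.287/2.378 = 0.5410, so ω = 2 arcsin(0.5410) ≈ 65.5°.

65.5°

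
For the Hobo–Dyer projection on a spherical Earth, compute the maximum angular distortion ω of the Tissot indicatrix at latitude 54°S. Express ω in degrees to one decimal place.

33.9°

Hobo–Dyer is a cylindrical equal-area projection with standard parallels at ±37.5°. Cylindrical equal-area (φ₀ = 37.5°): h = cos φ / cos 37.5° along meridians, k = cos 37.5° / cos φ along parallels; h·k = 1.
At 54°: h = 0.7409, k = 1.350; principal scales a = 1.350, b = 0.7409.
sin(ω/2) = (a − b)/(a + b) = 0.6088/2.091 = 0.2912, so ω = 2 arcsin(0.2912) ≈ 33.9°.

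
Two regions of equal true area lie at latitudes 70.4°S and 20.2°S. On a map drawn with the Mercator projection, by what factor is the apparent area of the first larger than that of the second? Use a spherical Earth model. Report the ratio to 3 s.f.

7.83

On Mercator, area is exaggerated by sec²φ = 1/cos²φ.
At 70.4°: sec²(70.4°) = 1/0.3355² = 8.887.
At 20.2°: sec²(20.2°) = 1/0.9385² = 1.135.
Ratio = 8.887/1.135 = cos²(20.2°)/cos²(70.4°) ≈ 7.83.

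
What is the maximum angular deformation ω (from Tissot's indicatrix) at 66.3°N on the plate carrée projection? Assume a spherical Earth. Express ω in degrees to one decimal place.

In the plate carrée (x = Rλ, y = Rφ), meridians are true-scale (h = 1) and parallels are stretched by k = sec φ.
At 66.3°: h = 1.000, k = 2.488; principal scales a = 2.488, b = 1.000.
sin(ω/2) = (a − b)/(a + b) = 1.488/3.488 = 0.4266, so ω = 2 arcsin(0.4266) ≈ 50.5°.

50.5°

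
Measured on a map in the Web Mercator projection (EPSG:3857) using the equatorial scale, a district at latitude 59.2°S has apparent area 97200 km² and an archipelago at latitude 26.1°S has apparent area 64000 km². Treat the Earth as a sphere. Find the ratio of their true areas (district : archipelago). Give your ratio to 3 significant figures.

0.494

Since Mercator area scale is 1/cos²φ, the true area equals the apparent area multiplied by cos²φ.
True area of district: 97200 × cos²(59.2°) = 97200 × 0.2622 = 25480 km².
True area of archipelago: 64000 × cos²(26.1°) = 64000 × 0.8065 = 51610 km².
Ratio = 25480 / 51610 ≈ 0.494.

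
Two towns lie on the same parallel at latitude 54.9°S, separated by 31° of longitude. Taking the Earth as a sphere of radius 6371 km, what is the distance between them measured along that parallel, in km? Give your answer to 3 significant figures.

Arc length along a parallel = R cos φ · Δλ (with Δλ in radians).
= 6371 × cos 54.9° × (31° × π/180) = 6371 × 0.5750 × 0.5411 ≈ 1980 km.

1980 km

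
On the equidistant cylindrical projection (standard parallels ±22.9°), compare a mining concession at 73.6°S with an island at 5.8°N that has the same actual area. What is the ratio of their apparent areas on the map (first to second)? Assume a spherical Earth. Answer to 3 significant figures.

In the equirectangular projection with standard parallel φ₀ = 22.9° (x = Rλ cos φ₀, y = Rφ), meridians are true-scale (h = 1) and the parallel scale is k = cos φ₀ / cos φ.
Areal scale at 73.6°: h·k = 1.000 × 3.263 = 3.263.
Areal scale at 5.8°: h·k = 1.000 × 0.9259 = 0.9259.
Ratio = 3.263/0.9259 ≈ 3.52.

3.52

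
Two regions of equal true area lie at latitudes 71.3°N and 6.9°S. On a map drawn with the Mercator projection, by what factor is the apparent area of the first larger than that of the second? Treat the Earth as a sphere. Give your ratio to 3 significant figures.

9.59

Mercator is conformal with k = sec φ, so areal scale = k² = sec²φ.
At 71.3°: sec²(71.3°) = 1/0.3206² = 9.728.
At 6.9°: sec²(6.9°) = 1/0.9928² = 1.015.
Ratio = 9.728/1.015 = cos²(6.9°)/cos²(71.3°) ≈ 9.59.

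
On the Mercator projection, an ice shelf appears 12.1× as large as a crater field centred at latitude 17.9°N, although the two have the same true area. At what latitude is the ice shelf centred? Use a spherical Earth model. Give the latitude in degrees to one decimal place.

74.1°

Mercator areal scale is sec²φ, so apparent-area ratio = sec²φ₁ / sec²φ₂ = cos²φ₂ / cos²φ₁.
cos²φ₂ / cos²φ₁ = 12.1  ⇒  cos φ₁ = cos 17.9° / √12.1 = 0.9516/3.479 = 0.2736.
φ₁ = arccos(0.2736) ≈ 74.1°.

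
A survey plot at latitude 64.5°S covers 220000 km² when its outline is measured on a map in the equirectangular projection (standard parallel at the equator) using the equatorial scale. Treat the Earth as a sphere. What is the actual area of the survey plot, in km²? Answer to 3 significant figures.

For the equirectangular projection with φ₀ = 0 (plate carrée), h = 1 along meridians and k = sec φ along parallels.
Areal scale = h·k = 1 × sec φ; at 64.5°, h = 1.000, k = 2.323, so h·k = 2.323.
True area = apparent / (areal scale) = 220000 / 2.323 ≈ 94700 km².

94700 km²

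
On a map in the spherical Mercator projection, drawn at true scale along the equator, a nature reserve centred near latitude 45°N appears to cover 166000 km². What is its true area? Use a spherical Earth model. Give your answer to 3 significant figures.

The Mercator projection is conformal; its linear scale factor is the same in every direction and equals sec φ = 1/cos φ.
Areal scale = k² = sec²φ = 1/cos²(45°) = 1/0.7071² = 2.000.
True area = apparent / (areal scale) = 166000 / 2.000 ≈ 83000 km².

83000 km²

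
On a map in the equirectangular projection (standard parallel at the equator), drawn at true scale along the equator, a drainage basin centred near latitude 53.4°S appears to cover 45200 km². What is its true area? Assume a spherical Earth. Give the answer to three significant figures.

In the plate carrée (x = Rλ, y = Rφ), meridians are true-scale (h = 1) and parallels are stretched by k = sec φ.
Areal scale = h·k = 1 × sec φ; at 53.4°, h = 1.000, k = 1.677, so h·k = 1.677.
True area = apparent / (areal scale) = 45200 / 1.677 ≈ 26900 km².

26900 km²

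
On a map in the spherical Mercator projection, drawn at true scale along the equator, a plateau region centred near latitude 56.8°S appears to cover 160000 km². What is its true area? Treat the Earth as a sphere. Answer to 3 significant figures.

For Mercator, h = k = sec φ (a conformal cylindrical projection has a single point scale, 1/cos φ).
Areal scale = k² = sec²φ = 1/cos²(56.8°) = 1/0.5476² = 3.335.
True area = apparent / (areal scale) = 160000 / 3.335 ≈ 48000 km².

48000 km²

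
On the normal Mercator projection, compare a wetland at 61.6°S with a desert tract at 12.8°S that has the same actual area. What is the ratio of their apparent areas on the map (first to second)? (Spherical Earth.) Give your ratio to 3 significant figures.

Mercator is conformal with k = sec φ, so areal scale = k² = sec²φ.
At 61.6°: sec²(61.6°) = 1/0.4756² = 4.421.
At 12.8°: sec²(12.8°) = 1/0.9751² = 1.052.
Ratio = 4.421/1.052 = cos²(12.8°)/cos²(61.6°) ≈ 4.20.

4.20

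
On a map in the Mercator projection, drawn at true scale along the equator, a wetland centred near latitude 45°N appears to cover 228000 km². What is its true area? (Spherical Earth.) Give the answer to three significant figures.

Mercator is conformal, so the point scale is isotropic: h = k = sec φ = 1/cos φ.
Areal scale = k² = sec²φ = 1/cos²(45°) = 1/0.7071² = 2.000.
True area = apparent / (areal scale) = 228000 / 2.000 ≈ 114000 km².

114000 km²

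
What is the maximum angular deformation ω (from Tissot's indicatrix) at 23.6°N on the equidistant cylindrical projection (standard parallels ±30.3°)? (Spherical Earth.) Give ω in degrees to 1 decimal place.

3.4°

The equidistant cylindrical projection with φ₀ = 30.3° has h = 1 (meridians true) and k = cos φ₀ / cos φ along parallels.
At 23.6°: h = 1.000, k = 0.9422; principal scales a = 1.000, b = 0.9422.
sin(ω/2) = (a − b)/(a + b) = 0.05780/1.942 = 0.02976, so ω = 2 arcsin(0.02976) ≈ 3.4°.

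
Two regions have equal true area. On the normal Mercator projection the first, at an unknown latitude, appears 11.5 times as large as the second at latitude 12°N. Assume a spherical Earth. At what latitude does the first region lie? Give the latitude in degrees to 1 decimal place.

On Mercator, (apparent₁)/(apparent₂) = sec²φ₁ / sec²φ₂ when true areas are equal.
cos²φ₂ / cos²φ₁ = 11.5  ⇒  cos φ₁ = cos 12° / √11.5 = 0.9781/3.391 = 0.2884.
φ₁ = arccos(0.2884) ≈ 73.2°.

73.2°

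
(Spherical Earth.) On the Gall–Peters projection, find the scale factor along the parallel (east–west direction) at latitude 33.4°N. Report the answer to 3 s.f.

0.847

Gall–Peters is a cylindrical equal-area projection with standard parallels at ±45°. Cylindrical equal-area (φ₀ = 45°): h = cos φ / cos 45° along meridians, k = cos 45° / cos φ along parallels; h·k = 1.
k = cos 45° / cos 33.4° = 0.7071/0.8348 = 0.8470.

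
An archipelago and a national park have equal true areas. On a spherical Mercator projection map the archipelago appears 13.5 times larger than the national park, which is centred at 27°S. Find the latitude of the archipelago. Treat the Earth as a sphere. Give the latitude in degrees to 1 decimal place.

Mercator areal scale is sec²φ, so apparent-area ratio = sec²φ₁ / sec²φ₂ = cos²φ₂ / cos²φ₁.
cos²φ₂ / cos²φ₁ = 13.5  ⇒  cos φ₁ = cos 27° / √13.5 = 0.8910/3.674 = 0.2425.
φ₁ = arccos(0.2425) ≈ 76.0°.

76.0°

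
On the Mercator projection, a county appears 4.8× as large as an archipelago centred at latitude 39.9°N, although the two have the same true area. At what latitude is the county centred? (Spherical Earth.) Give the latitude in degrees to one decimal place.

69.5°

For equal true areas on Mercator, apparent areas scale as sec²φ, so the ratio is cos²φ₂ / cos²φ₁.
cos²φ₂ / cos²φ₁ = 4.8  ⇒  cos φ₁ = cos 39.9° / √4.8 = 0.7672/2.191 = 0.3502.
φ₁ = arccos(0.3502) ≈ 69.5°.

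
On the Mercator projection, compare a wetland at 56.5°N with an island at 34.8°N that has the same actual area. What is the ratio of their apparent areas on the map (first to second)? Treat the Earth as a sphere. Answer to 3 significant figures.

Mercator areal scale is sec²φ.
At 56.5°: sec²(56.5°) = 1/0.5519² = 3.283.
At 34.8°: sec²(34.8°) = 1/0.8211² = 1.483.
Ratio = 3.283/1.483 = cos²(34.8°)/cos²(56.5°) ≈ 2.21.

2.21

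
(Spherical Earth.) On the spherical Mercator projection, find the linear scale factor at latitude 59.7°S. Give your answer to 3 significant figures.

For Mercator, h = k = sec φ (a conformal cylindrical projection has a single point scale, 1/cos φ).
k = 1/cos 59.7° = 1/0.5045 = 1.982.

1.98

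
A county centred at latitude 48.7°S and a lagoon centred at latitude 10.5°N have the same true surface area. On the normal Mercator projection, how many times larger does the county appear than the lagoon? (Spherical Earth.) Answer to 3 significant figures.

Mercator areal scale is sec²φ.
At 48.7°: sec²(48.7°) = 1/0.6600² = 2.296.
At 10.5°: sec²(10.5°) = 1/0.9833² = 1.034.
Ratio = 2.296/1.034 = cos²(10.5°)/cos²(48.7°) ≈ 2.22.

2.22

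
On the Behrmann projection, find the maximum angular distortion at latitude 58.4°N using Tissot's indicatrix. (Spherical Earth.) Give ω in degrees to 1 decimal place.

The Behrmann projection is cylindrical equal-area with φ₀ = 30°. A cylindrical equal-area projection with standard parallel φ₀ has meridian scale h = cos φ / cos φ₀ and parallel scale k = cos φ₀ / cos φ (so areas are preserved, h·k = 1).
At 58.4°: h = 0.6050, k = 1.653; principal scales a = 1.653, b = 0.6050.
sin(ω/2) = (a − b)/(a + b) = 1.048/2.258 = 0.4640, so ω = 2 arcsin(0.4640) ≈ 55.3°.

55.3°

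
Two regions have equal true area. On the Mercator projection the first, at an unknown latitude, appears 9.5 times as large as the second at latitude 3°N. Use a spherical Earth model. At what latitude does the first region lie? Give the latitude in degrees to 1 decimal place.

71.1°

On Mercator, (apparent₁)/(apparent₂) = sec²φ₁ / sec²φ₂ when true areas are equal.
cos²φ₂ / cos²φ₁ = 9.5  ⇒  cos φ₁ = cos 3° / √9.5 = 0.9986/3.082 = 0.3240.
φ₁ = arccos(0.3240) ≈ 71.1°.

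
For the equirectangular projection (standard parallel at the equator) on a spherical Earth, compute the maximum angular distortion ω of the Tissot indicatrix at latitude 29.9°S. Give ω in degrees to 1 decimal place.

In the plate carrée (x = Rλ, y = Rφ), meridians are true-scale (h = 1) and parallels are stretched by k = sec φ.
At 29.9°: h = 1.000, k = 1.154; principal scales a = 1.154, b = 1.000.
sin(ω/2) = (a − b)/(a + b) = 0.1535/2.154 = 0.07130, so ω = 2 arcsin(0.07130) ≈ 8.2°.

8.2°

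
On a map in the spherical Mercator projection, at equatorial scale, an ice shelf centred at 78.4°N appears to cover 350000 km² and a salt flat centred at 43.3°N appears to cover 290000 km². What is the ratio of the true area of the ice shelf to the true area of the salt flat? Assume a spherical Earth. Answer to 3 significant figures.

Mercator's areal exaggeration is sec²φ; hence true area = (apparent area) · cos²φ.
True area of ice shelf: 350000 × cos²(78.4°) = 350000 × 0.04043 = 14150 km².
True area of salt flat: 290000 × cos²(43.3°) = 290000 × 0.5297 = 153600 km².
Ratio = 14150 / 153600 ≈ 0.0921.

0.0921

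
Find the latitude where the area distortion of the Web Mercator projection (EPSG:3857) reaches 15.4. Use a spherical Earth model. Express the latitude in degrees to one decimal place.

Mercator areal scale is sec²φ.
sec²φ = 15.4  ⇒  cos²φ = 0.06494  ⇒  cos φ = 0.2548.
φ = arccos(0.2548) ≈ 75.2°.

75.2°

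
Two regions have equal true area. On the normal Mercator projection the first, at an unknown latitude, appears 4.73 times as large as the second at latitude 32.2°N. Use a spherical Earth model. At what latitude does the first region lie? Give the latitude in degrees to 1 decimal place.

67.1°

On Mercator, (apparent₁)/(apparent₂) = sec²φ₁ / sec²φ₂ when true areas are equal.
cos²φ₂ / cos²φ₁ = 4.73  ⇒  cos φ₁ = cos 32.2° / √4.73 = 0.8462/2.175 = 0.3891.
φ₁ = arccos(0.3891) ≈ 67.1°.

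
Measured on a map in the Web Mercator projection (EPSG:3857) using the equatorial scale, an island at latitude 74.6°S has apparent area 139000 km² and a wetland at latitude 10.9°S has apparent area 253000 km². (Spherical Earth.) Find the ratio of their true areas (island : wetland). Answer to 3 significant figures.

0.0402

Since Mercator area scale is 1/cos²φ, the true area equals the apparent area multiplied by cos²φ.
True area of island: 139000 × cos²(74.6°) = 139000 × 0.07052 = 9802 km².
True area of wetland: 253000 × cos²(10.9°) = 253000 × 0.9642 = 244000 km².
Ratio = 9802 / 244000 ≈ 0.0402.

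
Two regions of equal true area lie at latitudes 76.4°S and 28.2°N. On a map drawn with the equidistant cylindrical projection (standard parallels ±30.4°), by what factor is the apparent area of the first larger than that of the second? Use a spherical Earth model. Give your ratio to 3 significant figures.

The equidistant cylindrical projection with φ₀ = 30.4° has h = 1 (meridians true) and k = cos φ₀ / cos φ along parallels.
Areal scale at 76.4°: h·k = 1.000 × 3.668 = 3.668.
Areal scale at 28.2°: h·k = 1.000 × 0.9787 = 0.9787.
Ratio = 3.668/0.9787 ≈ 3.75.

3.75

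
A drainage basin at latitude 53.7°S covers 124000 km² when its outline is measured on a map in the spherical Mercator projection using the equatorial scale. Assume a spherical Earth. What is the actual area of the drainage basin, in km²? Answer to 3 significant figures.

The Mercator projection is conformal; its linear scale factor is the same in every direction and equals sec φ = 1/cos φ.
Areal scale = k² = sec²φ = 1/cos²(53.7°) = 1/0.5920² = 2.853.
True area = apparent / (areal scale) = 124000 / 2.853 ≈ 43500 km².

43500 km²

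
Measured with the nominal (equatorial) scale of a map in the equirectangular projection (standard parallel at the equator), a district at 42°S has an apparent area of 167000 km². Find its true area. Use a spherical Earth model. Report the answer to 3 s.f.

124000 km²

In the plate carrée (x = Rλ, y = Rφ), meridians are true-scale (h = 1) and parallels are stretched by k = sec φ.
Areal scale = h·k = 1 × sec φ; at 42°, h = 1.000, k = 1.346, so h·k = 1.346.
True area = apparent / (areal scale) = 167000 / 1.346 ≈ 124000 km².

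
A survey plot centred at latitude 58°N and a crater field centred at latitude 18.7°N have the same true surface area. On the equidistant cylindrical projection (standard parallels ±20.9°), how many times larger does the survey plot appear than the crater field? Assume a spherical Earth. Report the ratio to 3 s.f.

The equidistant cylindrical projection with φ₀ = 20.9° has h = 1 (meridians true) and k = cos φ₀ / cos φ along parallels.
Areal scale at 58°: h·k = 1.000 × 1.763 = 1.763.
Areal scale at 18.7°: h·k = 1.000 × 0.9863 = 0.9863.
Ratio = 1.763/0.9863 ≈ 1.79.

1.79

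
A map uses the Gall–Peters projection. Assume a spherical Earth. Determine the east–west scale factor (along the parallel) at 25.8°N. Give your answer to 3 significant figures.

0.785

The Gall–Peters projection is cylindrical equal-area with φ₀ = 45°. A cylindrical equal-area projection with standard parallel φ₀ has meridian scale h = cos φ / cos φ₀ and parallel scale k = cos φ₀ / cos φ (so areas are preserved, h·k = 1).
k = cos 45° / cos 25.8° = 0.7071/0.9003 = 0.7854.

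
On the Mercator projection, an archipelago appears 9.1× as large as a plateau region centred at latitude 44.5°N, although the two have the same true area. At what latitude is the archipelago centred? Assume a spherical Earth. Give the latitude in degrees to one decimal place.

Mercator areal scale is sec²φ, so apparent-area ratio = sec²φ₁ / sec²φ₂ = cos²φ₂ / cos²φ₁.
cos²φ₂ / cos²φ₁ = 9.1  ⇒  cos φ₁ = cos 44.5° / √9.1 = 0.7133/3.017 = 0.2364.
φ₁ = arccos(0.2364) ≈ 76.3°.

76.3°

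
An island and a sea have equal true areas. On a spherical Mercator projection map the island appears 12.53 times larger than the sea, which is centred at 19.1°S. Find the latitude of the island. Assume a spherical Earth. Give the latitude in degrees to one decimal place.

Mercator areal scale is sec²φ, so apparent-area ratio = sec²φ₁ / sec²φ₂ = cos²φ₂ / cos²φ₁.
cos²φ₂ / cos²φ₁ = 12.53  ⇒  cos φ₁ = cos 19.1° / √12.53 = 0.9449/3.540 = 0.2670.
φ₁ = arccos(0.2670) ≈ 74.5°.

74.5°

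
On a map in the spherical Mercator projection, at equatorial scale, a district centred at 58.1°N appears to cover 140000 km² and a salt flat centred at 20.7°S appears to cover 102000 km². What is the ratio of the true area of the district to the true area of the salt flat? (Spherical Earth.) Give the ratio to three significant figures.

On Mercator the areal scale is sec²φ, so true area = apparent × cos²φ.
True area of district: 140000 × cos²(58.1°) = 140000 × 0.2792 = 39090 km².
True area of salt flat: 102000 × cos²(20.7°) = 102000 × 0.8751 = 89260 km².
Ratio = 39090 / 89260 ≈ 0.438.

0.438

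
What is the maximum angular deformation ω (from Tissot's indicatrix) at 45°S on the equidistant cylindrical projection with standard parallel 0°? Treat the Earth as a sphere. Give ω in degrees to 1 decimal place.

19.8°

In the plate carrée (x = Rλ, y = Rφ), meridians are true-scale (h = 1) and parallels are stretched by k = sec φ.
At 45°: h = 1.000, k = 1.414; principal scales a = 1.414, b = 1.000.
sin(ω/2) = (a − b)/(a + b) = 0.4142/2.414 = 0.1716, so ω = 2 arcsin(0.1716) ≈ 19.8°.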